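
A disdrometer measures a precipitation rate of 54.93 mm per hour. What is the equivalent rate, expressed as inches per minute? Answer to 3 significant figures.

0.0360 in/minute

54.93 mm/hour × 0.0393701 in/mm × 0.0166667 hour/minute = 0.0360 in/minute.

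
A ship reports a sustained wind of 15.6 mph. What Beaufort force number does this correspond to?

Beaufort force 4

15.6 mph = 7.0 m/s, which is Beaufort 4 (moderate breeze, 5.5–7.9 m/s).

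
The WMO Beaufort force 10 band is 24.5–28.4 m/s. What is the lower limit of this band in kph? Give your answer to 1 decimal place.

88.2 km/h

24.5–28.4 m/s × 3.6 = 88.2–102.2 km/h.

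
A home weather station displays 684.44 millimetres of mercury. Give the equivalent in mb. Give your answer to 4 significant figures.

912.5 mb

1 mmHg = 1.33322 mb, so 684.44 × 1.33322 = 912.5 mb.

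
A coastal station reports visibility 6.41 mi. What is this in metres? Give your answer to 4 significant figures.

10320 m

1 SM = 1609.34 m, so 6.41 × 1609.34 = 10320 m.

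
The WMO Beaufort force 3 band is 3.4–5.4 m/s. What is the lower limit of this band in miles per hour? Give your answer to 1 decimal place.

3.4–5.4 m/s × 2.237 = 7.6–12.1 mph.

7.6 mph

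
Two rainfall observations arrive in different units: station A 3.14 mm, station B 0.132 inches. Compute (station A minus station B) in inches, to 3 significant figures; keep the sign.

-0.00838 in

station A: 3.14 mm = 0.1236220 in.
Difference: 0.1236220 − 0.1320000 = -0.00838 in.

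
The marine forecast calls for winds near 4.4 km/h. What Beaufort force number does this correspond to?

Beaufort force 1

4.4 km/h = 1.2 m/s, which is Beaufort 1 (light air, 0.3–1.5 m/s).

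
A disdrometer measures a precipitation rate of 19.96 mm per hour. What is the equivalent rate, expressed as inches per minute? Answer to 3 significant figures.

19.96 mm/hour × 0.0393701 in/mm × 0.0166667 hour/minute = 0.0131 in/minute.

0.0131 in/minute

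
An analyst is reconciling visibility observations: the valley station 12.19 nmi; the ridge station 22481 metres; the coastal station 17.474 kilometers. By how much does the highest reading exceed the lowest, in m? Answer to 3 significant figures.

5100 m

the valley station: 12.19 nmi = 22575.88 m.
the coastal station: 17.474 km = 17474.00 m.
Spread: 22575.88 − 17474.00 = 5100 m.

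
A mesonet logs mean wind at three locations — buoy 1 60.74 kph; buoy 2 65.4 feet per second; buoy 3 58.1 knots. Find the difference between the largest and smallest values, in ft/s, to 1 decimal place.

buoy 1: 60.74 km/h = 55.355 ft/s.
buoy 3: 58.1 kt = 98.062 ft/s.
Spread: 98.062 − 55.355 = 42.7 ft/s.

42.7 ft/s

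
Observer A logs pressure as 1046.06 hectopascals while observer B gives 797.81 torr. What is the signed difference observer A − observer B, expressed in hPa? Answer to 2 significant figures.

-18 hPa

observer B: 797.81 mmHg = 1063.66 hPa.
Difference: 1046.06 − 1063.66 = -18 hPa.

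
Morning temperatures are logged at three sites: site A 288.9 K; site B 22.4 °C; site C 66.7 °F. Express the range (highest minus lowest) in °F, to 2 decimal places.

11.97 °F

site A: 288.9 K = 15.750 °C.
site C: 66.7 °F = 19.278 °C.
Spread: 22.400 − 15.750 = 6.650 °C = 11.97 °F.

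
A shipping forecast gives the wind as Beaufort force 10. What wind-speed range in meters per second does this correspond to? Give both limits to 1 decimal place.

Beaufort 10 (storm) spans 24.5–28.4 m/s.

24.5 to 28.4 m/s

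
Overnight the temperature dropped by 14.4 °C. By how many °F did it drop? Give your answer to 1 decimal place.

25.9 °F

Converting a difference, only the 9/5 scale factor applies: Δ°F = 14.4 × 1.8 = 25.9 °F.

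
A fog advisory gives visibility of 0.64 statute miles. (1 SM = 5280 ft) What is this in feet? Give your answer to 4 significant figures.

3379 ft

1 SM = 5280 ft, so 0.64 × 5280 = 3379 ft.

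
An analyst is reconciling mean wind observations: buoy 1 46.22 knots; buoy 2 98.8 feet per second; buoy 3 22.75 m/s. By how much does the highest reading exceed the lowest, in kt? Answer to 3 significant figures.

buoy 2: 98.8 ft/s = 58.537 kt.
buoy 3: 22.75 m/s = 44.222 kt.
Spread: 58.537 − 44.222 = 14.3 kt.

14.3 kt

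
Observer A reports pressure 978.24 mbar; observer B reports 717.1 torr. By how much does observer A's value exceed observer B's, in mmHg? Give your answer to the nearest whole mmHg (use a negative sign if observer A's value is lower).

17 mmHg

observer A: 978.24 mb = 733.74 mmHg.
Difference: 733.74 − 717.10 = 17 mmHg.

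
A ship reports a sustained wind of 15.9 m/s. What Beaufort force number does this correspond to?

15.9 m/s lies in the Beaufort 7 band (near gale, 13.9–17.1 m/s).

Beaufort force 7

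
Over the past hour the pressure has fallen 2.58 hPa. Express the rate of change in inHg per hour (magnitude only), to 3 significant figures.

0.0762 inHg per hour

2.58 hPa / 1 h × 0.02953 inHg/hPa = 0.0762 inHg/h.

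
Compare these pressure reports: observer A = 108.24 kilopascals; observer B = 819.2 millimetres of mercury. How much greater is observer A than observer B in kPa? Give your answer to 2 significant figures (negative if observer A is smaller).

observer B: 819.2 mmHg = 109.2177 kPa.
Difference: 108.2400 − 109.2177 = -0.98 kPa.

-0.98 kPa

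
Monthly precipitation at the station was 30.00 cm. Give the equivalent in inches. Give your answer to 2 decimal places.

11.81 in

1 cm = 0.393701 in, so 30.00 × 0.393701 = 11.81 in.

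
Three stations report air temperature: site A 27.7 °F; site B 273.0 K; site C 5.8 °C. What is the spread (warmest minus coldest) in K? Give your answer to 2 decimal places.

8.19 K

site A: 27.7 °F = -2.389 °C.
site B: 273.0 K = -0.150 °C.
Spread: 5.800 − (-2.389) = 8.189 °C.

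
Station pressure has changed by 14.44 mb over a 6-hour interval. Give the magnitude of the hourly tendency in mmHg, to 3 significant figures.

1.81 mmHg per hour

14.44 mb / 6 h × 0.750062 mmHg/mb = 1.81 mmHg/h.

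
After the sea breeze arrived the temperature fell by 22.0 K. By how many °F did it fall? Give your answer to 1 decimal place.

39.6 °F

For a temperature change the 32° offset cancels: Δ°F = 22.0 × 1.8 = 39.6 °F.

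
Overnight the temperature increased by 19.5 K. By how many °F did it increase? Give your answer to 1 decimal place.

For a temperature change the 32° offset cancels: Δ°F = 19.5 × 1.8 = 35.1 °F.

35.1 °F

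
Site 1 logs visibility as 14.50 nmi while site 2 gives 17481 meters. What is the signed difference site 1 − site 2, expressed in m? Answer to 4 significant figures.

9373 m

site 1: 14.50 nmi = 26854.00 m.
Difference: 26854.00 − 17481.00 = 9373 m.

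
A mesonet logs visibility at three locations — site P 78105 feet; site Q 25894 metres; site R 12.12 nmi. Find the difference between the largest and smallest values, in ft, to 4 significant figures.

11310 ft

site Q: 25894 m = 84954.07 ft.
site R: 12.12 nmi = 73642.52 ft.
Spread: 84954.07 − 73642.52 = 11310 ft.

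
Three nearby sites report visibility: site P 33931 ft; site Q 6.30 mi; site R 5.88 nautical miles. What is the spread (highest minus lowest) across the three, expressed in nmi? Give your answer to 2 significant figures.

site P: 33931 ft = 5.5843 nmi.
site Q: 6.30 SM = 5.4746 nmi.
Spread: 5.8800 − 5.4746 = 0.41 nmi.

0.41 nmi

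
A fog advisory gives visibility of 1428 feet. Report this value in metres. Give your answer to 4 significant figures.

1 ft = 0.3048 m, so 1428 × 0.3048 = 435.3 m.

435.3 m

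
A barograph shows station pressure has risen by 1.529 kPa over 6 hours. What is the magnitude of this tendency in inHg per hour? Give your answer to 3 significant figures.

1.529 kPa / 6 h × 0.2953 inHg/kPa = 0.0753 inHg/h.

0.0753 inHg per hour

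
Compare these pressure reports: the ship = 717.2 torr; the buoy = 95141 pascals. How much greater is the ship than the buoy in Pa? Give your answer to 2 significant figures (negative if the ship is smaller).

the ship: 717.2 mmHg = 95618.82 Pa.
Difference: 95618.82 − 95141.00 = 480 Pa.

480 Pa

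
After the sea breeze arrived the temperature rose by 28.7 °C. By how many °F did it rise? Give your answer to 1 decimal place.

51.7 °F

A change of 1 °C equals a change of 1.8 °F: Δ°F = 28.7 × 1.8 = 51.7 °F.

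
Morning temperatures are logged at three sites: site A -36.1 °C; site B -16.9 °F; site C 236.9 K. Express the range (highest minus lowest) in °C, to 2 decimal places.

site B: -16.9 °F = -27.167 °C.
site C: 236.9 K = -36.250 °C.
Spread: (-27.167) − (-36.250) = 9.083 °C.

9.08 °C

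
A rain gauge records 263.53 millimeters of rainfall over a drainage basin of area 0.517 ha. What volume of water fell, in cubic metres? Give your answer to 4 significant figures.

1362 cubic metres

Area: 0.517 ha = 5170 m².
1 mm over 1 m² is 1 L, so volume = 263.53 × 5170 = 1362450.1 L = 1362 m³.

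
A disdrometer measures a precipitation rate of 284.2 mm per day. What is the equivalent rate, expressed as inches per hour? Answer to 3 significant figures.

284.2 mm/day × 0.0393701 in/mm × 0.0416667 day/hour = 0.466 in/hour.

0.466 in/hour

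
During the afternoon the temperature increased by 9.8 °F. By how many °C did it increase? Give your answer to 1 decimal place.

A change of 1 °C equals a change of 1.8 °F: Δ°C = 9.8 × 0.5556 = 5.4 °C.

5.4 °C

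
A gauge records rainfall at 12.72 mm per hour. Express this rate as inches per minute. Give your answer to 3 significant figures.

12.72 mm/hour × 0.0393701 in/mm × 0.0166667 hour/minute = 0.00835 in/minute.

0.00835 in/minute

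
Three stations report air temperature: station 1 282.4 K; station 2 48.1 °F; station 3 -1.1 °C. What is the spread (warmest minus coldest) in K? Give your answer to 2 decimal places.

10.35 K

station 1: 282.4 K = 9.250 °C.
station 2: 48.1 °F = 8.944 °C.
Spread: 9.250 − (-1.100) = 10.350 °C.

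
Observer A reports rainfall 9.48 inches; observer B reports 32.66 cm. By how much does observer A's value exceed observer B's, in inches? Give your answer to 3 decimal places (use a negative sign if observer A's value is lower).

observer B: 32.66 cm = 12.85827 in.
Difference: 9.48000 − 12.85827 = -3.378 in.

-3.378 in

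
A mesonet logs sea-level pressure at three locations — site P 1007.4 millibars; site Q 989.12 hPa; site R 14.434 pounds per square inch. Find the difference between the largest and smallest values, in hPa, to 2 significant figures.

site P: 1007.4 mb = 1007.40 hPa.
site R: 14.434 psi = 995.19 hPa.
Spread: 1007.40 − 989.12 = 18 hPa.

18 hPa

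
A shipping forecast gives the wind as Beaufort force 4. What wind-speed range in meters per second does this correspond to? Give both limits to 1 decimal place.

Beaufort 4 (moderate breeze) spans 5.5–7.9 m/s.

5.5 to 7.9 m/s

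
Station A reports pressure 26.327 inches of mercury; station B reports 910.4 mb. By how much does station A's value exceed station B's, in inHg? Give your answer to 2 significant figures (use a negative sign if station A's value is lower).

-0.56 inHg

station B: 910.4 mb = 26.8841 inHg.
Difference: 26.3270 − 26.8841 = -0.56 inHg.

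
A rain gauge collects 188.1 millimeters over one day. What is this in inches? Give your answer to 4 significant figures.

1 mm = 0.0393701 in, so 188.1 × 0.0393701 = 7.406 in.

7.406 in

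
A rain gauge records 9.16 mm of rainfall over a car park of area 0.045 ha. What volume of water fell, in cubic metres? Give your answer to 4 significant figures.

4.122 cubic metres

Area: 0.045 ha = 450 m².
1 mm over 1 m² is 1 L, so volume = 9.16 × 450 = 4122 L = 4.122 m³.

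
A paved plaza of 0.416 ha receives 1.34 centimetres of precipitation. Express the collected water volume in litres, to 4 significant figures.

Depth: 1.34 cm × 10 = 13.4 mm.
Area: 0.416 ha = 4160 m².
1 mm over 1 m² is 1 L, so volume = 13.4 × 4160 = 55744 L ≈ 55740 L.

55740 litres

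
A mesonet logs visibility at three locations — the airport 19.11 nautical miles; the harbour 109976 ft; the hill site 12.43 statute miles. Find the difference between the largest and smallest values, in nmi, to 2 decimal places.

8.31 nmi

the harbour: 109976 ft = 18.0997 nmi.
the hill site: 12.43 SM = 10.8014 nmi.
Spread: 19.1100 − 10.8014 = 8.31 nmi.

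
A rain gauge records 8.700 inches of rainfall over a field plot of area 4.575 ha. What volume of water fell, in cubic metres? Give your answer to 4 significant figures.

Depth: 8.700 in × 25.4 = 220.98 mm.
Area: 4.575 ha = 45750 m².
1 mm over 1 m² is 1 L, so volume = 220.98 × 45750 = 10109835 L = 10110 m³.

10110 cubic metres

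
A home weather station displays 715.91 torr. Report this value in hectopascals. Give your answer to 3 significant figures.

1 mmHg = 1.33322 hPa, so 715.91 × 1.33322 = 954 hPa.

954 hPa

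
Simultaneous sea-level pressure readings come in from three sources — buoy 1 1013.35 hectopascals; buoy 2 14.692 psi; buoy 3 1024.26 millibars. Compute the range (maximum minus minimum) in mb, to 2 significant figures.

buoy 1: 1013.35 hPa = 1013.35 mb.
buoy 2: 14.692 psi = 1012.98 mb.
Spread: 1024.26 − 1012.98 = 11 mb.

11 mb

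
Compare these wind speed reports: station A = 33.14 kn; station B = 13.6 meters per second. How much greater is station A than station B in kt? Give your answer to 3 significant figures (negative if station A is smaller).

6.70 kt

station B: 13.6 m/s = 26.4363 kt.
Difference: 33.1400 − 26.4363 = 6.70 kt.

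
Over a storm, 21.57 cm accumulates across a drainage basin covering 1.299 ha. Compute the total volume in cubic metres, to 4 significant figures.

2802 cubic metres

Depth: 21.57 cm × 10 = 215.7 mm.
Area: 1.299 ha = 12990 m².
1 mm over 1 m² is 1 L, so volume = 215.7 × 12990 = 2801943 L = 2802 m³.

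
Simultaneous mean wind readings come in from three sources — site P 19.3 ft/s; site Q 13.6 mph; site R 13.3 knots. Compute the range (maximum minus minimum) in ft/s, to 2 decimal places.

site Q: 13.6 mph = 19.9467 ft/s.
site R: 13.3 kt = 22.4479 ft/s.
Spread: 22.4479 − 19.3000 = 3.15 ft/s.

3.15 ft/s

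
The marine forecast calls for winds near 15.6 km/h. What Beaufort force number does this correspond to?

15.6 km/h = 4.3 m/s, which is Beaufort 3 (gentle breeze, 3.4–5.4 m/s).

Beaufort force 3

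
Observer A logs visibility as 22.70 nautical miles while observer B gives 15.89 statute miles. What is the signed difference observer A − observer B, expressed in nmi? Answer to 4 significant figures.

8.892 nmi

observer B: 15.89 SM = 13.80803 nmi.
Difference: 22.70000 − 13.80803 = 8.892 nmi.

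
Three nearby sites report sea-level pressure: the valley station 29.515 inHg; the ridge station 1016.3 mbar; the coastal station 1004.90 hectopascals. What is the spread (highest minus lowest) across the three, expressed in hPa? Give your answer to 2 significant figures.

17 hPa

the valley station: 29.515 inHg = 999.49 hPa.
the ridge station: 1016.3 mb = 1016.30 hPa.
Spread: 1016.30 − 999.49 = 17 hPa.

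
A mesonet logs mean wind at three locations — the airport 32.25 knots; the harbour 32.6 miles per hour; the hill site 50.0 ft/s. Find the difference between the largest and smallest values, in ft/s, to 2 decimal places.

the airport: 32.25 kt = 54.4319 ft/s.
the harbour: 32.6 mph = 47.8133 ft/s.
Spread: 54.4319 − 47.8133 = 6.62 ft/s.

6.62 ft/s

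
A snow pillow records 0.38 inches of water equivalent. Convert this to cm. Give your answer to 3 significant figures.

1 in = 2.54 cm, so 0.38 × 2.54 = 0.965 cm.

0.965 cm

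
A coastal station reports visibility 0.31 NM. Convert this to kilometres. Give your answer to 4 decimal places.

1 nmi = 1.852 km, so 0.31 × 1.852 = 0.5741 km.

0.5741 km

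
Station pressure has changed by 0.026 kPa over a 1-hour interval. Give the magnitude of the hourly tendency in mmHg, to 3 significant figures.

0.026 kPa / 1 h × 7.50062 mmHg/kPa = 0.195 mmHg/h.

0.195 mmHg per hour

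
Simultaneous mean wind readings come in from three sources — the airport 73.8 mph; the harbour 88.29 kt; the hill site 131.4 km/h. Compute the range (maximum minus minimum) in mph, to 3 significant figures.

the harbour: 88.29 kt = 101.602 mph.
the hill site: 131.4 km/h = 81.648 mph.
Spread: 101.602 − 73.800 = 27.8 mph.

27.8 mph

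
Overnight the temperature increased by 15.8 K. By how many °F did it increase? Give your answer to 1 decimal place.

28.4 °F

Converting a difference, only the 9/5 scale factor applies: Δ°F = 15.8 × 1.8 = 28.4 °F.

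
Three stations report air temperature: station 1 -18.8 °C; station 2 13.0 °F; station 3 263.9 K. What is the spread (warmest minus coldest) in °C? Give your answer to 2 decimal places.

9.55 °C

station 2: 13.0 °F = -10.556 °C.
station 3: 263.9 K = -9.250 °C.
Spread: (-9.250) − (-18.800) = 9.550 °C.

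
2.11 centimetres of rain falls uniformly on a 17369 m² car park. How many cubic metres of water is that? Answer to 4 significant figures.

366.5 cubic metres

Depth: 2.11 cm × 10 = 21.1 mm.
1 mm over 1 m² is 1 L, so volume = 21.1 × 17369 = 366485.9 L = 366.5 m³.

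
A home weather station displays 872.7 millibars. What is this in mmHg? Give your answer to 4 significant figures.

654.6 mmHg

1 mb = 0.750062 mmHg, so 872.7 × 0.750062 = 654.6 mmHg.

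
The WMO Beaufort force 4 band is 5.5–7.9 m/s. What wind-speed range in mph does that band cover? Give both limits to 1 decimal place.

5.5–7.9 m/s × 2.237 = 12.3–17.7 mph.

12.3 to 17.7 mph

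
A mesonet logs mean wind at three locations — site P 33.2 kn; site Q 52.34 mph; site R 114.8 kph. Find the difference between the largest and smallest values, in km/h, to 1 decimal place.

53.3 km/h

site P: 33.2 kt = 61.486 km/h.
site Q: 52.34 mph = 84.233 km/h.
Spread: 114.800 − 61.486 = 53.3 km/h.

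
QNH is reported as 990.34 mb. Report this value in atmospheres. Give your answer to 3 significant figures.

0.977 atm

1 mb = 0.000986923 atm, so 990.34 × 0.000986923 = 0.977 atm.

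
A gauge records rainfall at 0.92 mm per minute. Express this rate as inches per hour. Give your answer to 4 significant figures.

2.173 in/hour

0.92 mm/minute × 0.0393701 in/mm × 60 minute/hour = 2.173 in/hour.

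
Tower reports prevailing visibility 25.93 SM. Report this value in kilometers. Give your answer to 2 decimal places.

1 SM = 1.60934 km, so 25.93 × 1.60934 = 41.73 km.

41.73 km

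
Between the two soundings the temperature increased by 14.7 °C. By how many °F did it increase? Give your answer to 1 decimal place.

A change of 1 °C equals a change of 1.8 °F: Δ°F = 14.7 × 1.8 = 26.5 °F.

26.5 °F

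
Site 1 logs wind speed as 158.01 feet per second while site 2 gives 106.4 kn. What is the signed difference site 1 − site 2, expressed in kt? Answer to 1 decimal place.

site 1: 158.01 ft/s = 93.618 kt.
Difference: 93.618 − 106.400 = -12.8 kt.

-12.8 kt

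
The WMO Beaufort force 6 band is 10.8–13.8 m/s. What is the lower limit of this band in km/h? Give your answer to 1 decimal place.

10.8–13.8 m/s × 3.6 = 38.9–49.7 km/h.

38.9 km/h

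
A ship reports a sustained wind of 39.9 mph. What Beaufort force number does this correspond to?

39.9 mph = 17.8 m/s, which is Beaufort 8 (gale, 17.2–20.7 m/s).

Beaufort force 8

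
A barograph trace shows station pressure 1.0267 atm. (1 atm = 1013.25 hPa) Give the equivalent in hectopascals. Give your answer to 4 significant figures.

1040 hPa

1 atm = 1013.25 hPa, so 1.0267 × 1013.25 = 1040 hPa.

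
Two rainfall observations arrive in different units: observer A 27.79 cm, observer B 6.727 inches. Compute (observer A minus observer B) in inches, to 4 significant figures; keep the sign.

4.214 in

observer A: 27.79 cm = 10.94094 in.
Difference: 10.94094 − 6.72700 = 4.214 in.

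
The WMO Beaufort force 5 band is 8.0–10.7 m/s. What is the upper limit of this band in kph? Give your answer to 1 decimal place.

38.5 km/h

8.0–10.7 m/s × 3.6 = 28.8–38.5 km/h.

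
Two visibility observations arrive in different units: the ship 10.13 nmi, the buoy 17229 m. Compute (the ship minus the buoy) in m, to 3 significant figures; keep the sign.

the ship: 10.13 nmi = 18760.76 m.
Difference: 18760.76 − 17229.00 = 1530 m.

1530 m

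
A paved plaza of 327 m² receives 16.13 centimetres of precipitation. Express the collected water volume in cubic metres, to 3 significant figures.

52.7 cubic metres

Depth: 16.13 cm × 10 = 161.3 mm.
1 mm over 1 m² is 1 L, so volume = 161.3 × 327 = 52745.1 L = 52.7 m³.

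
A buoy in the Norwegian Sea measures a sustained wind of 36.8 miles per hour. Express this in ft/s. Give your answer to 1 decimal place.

1 mph = 1.46667 ft/s, so 36.8 × 1.46667 = 54.0 ft/s.

54.0 ft/s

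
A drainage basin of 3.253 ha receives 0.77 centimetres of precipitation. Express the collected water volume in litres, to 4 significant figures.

250500 litres

Depth: 0.77 cm × 10 = 7.7 mm.
Area: 3.253 ha = 32530 m².
1 mm over 1 m² is 1 L, so volume = 7.7 × 32530 = 250481 L ≈ 250500 L.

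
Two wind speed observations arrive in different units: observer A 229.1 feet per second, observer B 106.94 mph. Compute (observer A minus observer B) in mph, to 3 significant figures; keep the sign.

observer A: 229.1 ft/s = 156.205 mph.
Difference: 156.205 − 106.940 = 49.3 mph.

49.3 mph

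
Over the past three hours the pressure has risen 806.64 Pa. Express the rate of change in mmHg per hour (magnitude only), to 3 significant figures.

2.02 mmHg per hour

806.64 Pa / 3 h × 0.00750062 mmHg/Pa = 2.02 mmHg/h.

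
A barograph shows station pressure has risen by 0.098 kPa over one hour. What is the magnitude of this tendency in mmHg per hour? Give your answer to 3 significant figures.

0.735 mmHg per hour

0.098 kPa / 1 h × 7.50062 mmHg/kPa = 0.735 mmHg/h.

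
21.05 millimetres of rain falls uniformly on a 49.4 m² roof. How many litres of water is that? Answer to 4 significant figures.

1 mm over 1 m² is 1 L, so volume = 21.05 × 49.4 = 1039.87 L ≈ 1040 L.

1040 litres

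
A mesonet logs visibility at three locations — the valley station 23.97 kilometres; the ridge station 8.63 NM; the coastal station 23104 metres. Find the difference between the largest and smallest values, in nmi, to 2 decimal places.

the valley station: 23.97 km = 12.9428 nmi.
the coastal station: 23104 m = 12.4752 nmi.
Spread: 12.9428 − 8.6300 = 4.31 nmi.

4.31 nmi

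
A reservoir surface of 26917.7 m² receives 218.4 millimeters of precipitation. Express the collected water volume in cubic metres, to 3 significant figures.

5880 cubic metres

1 mm over 1 m² is 1 L, so volume = 218.4 × 26917.7 = 5878825.7 L = 5880 m³.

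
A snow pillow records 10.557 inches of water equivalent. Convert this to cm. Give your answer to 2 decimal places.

26.81 cm

1 in = 2.54 cm, so 10.557 × 2.54 = 26.81 cm.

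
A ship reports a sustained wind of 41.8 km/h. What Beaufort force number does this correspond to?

41.8 km/h = 11.6 m/s, which is Beaufort 6 (strong breeze, 10.8–13.8 m/s).

Beaufort force 6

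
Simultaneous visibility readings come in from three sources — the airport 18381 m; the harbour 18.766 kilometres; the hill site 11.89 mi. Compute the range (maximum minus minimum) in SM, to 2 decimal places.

0.47 SM

the airport: 18381 m = 11.4214 SM.
the harbour: 18.766 km = 11.6607 SM.
Spread: 11.8900 − 11.4214 = 0.47 SM.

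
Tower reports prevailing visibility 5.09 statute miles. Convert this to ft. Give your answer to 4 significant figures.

26880 ft

1 SM = 5280 ft, so 5.09 × 5280 = 26880 ft.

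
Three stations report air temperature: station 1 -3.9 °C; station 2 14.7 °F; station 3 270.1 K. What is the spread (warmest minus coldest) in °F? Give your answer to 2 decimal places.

11.81 °F

station 2: 14.7 °F = -9.611 °C.
station 3: 270.1 K = -3.050 °C.
Spread: (-3.050) − (-9.611) = 6.561 °C = 11.81 °F.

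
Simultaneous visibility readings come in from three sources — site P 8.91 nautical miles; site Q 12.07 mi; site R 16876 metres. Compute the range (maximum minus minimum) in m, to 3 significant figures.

site P: 8.91 nmi = 16501.32 m.
site Q: 12.07 SM = 19424.78 m.
Spread: 19424.78 − 16501.32 = 2920 m.

2920 m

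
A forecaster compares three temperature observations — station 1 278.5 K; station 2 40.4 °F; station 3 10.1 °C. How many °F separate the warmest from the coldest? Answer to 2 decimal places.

9.78 °F

station 1: 278.5 K = 5.350 °C.
station 2: 40.4 °F = 4.667 °C.
Spread: 10.100 − 4.667 = 5.433 °C = 9.78 °F.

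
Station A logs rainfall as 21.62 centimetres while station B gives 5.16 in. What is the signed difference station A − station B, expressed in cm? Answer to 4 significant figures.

station B: 5.16 in = 13.10640 cm.
Difference: 21.62000 − 13.10640 = 8.514 cm.

8.514 cm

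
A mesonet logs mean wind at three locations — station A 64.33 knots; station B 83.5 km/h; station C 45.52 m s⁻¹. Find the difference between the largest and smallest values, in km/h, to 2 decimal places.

station A: 64.33 kt = 119.1392 km/h.
station C: 45.52 m/s = 163.8720 km/h.
Spread: 163.8720 − 83.5000 = 80.37 km/h.

80.37 km/h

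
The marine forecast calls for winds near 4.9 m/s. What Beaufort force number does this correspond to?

4.9 m/s lies in the Beaufort 3 band (gentle breeze, 3.4–5.4 m/s).

Beaufort force 3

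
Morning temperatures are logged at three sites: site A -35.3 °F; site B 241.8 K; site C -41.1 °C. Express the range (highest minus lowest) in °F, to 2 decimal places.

17.55 °F

site A: -35.3 °F = -37.389 °C.
site B: 241.8 K = -31.350 °C.
Spread: (-31.350) − (-41.100) = 9.750 °C = 17.55 °F.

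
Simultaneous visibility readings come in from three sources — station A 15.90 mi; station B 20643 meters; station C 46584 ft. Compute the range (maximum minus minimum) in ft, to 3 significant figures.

station A: 15.90 SM = 83952.00 ft.
station B: 20643 m = 67726.38 ft.
Spread: 83952.00 − 46584.00 = 37400 ft.

37400 ft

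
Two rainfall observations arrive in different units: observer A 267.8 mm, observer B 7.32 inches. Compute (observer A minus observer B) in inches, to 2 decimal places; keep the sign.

observer A: 267.8 mm = 10.5433 in.
Difference: 10.5433 − 7.3200 = 3.22 in.

3.22 in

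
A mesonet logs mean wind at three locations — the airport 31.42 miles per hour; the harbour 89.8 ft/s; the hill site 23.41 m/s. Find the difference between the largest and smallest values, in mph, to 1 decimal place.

the harbour: 89.8 ft/s = 61.227 mph.
the hill site: 23.41 m/s = 52.367 mph.
Spread: 61.227 − 31.420 = 29.8 mph.

29.8 mph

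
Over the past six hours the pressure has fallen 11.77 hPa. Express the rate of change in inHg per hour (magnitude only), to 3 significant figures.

11.77 hPa / 6 h × 0.02953 inHg/hPa = 0.0579 inHg/h.

0.0579 inHg per hour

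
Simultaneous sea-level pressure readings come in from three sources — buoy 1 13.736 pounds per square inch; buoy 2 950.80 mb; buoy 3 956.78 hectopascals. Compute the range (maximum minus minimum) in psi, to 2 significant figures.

0.14 psi

buoy 2: 950.80 mb = 13.7902 psi.
buoy 3: 956.78 hPa = 13.8769 psi.
Spread: 13.8769 − 13.7360 = 0.14 psi.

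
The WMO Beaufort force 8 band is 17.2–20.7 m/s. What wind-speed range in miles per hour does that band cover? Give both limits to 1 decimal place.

17.2–20.7 m/s × 2.237 = 38.5–46.3 mph.

38.5 to 46.3 mph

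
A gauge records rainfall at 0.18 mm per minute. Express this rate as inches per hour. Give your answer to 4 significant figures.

0.4252 in/hour

0.18 mm/minute × 0.0393701 in/mm × 60 minute/hour = 0.4252 in/hour.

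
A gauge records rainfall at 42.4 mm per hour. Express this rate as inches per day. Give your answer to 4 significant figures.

42.4 mm/hour × 0.0393701 in/mm × 24 hour/day = 40.06 in/day.

40.06 in/day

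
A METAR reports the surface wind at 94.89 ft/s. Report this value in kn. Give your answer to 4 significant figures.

1 ft/s = 0.592484 kt, so 94.89 × 0.592484 = 56.22 kt.

56.22 kt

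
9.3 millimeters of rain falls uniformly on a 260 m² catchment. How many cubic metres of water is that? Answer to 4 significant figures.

2.418 cubic metres

1 mm over 1 m² is 1 L, so volume = 9.3 × 260 = 2418 L = 2.418 m³.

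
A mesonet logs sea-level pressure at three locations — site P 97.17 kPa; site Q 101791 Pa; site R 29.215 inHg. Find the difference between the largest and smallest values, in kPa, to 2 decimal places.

4.62 kPa

site Q: 101791 Pa = 101.7910 kPa.
site R: 29.215 inHg = 98.9334 kPa.
Spread: 101.7910 − 97.1700 = 4.62 kPa.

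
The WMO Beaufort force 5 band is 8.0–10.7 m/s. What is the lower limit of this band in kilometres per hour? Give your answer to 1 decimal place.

8.0–10.7 m/s × 3.6 = 28.8–38.5 km/h.

28.8 km/h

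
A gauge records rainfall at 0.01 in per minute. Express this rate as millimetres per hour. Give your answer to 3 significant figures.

0.01 in/minute × 25.4 mm/in × 60 minute/hour = 15.2 mm/hour.

15.2 mm/hour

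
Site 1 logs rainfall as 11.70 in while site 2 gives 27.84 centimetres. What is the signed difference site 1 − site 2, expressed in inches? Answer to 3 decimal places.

0.739 in

site 2: 27.84 cm = 10.96063 in.
Difference: 11.70000 − 10.96063 = 0.739 in.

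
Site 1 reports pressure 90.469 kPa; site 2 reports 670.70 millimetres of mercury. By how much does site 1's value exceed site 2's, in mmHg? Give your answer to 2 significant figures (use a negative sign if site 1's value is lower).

7.9 mmHg

site 1: 90.469 kPa = 678.573 mmHg.
Difference: 678.573 − 670.700 = 7.9 mmHg.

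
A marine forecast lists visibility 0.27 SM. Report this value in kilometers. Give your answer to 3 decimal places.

1 SM = 1.60934 km, so 0.27 × 1.60934 = 0.435 km.

0.435 km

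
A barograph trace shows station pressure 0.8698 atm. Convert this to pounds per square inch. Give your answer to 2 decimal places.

1 atm = 14.6959 psi, so 0.8698 × 14.6959 = 12.78 psi.

12.78 psi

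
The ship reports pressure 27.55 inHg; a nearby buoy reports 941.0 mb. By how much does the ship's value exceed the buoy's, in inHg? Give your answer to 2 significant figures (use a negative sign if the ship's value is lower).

-0.24 inHg

the buoy: 941.0 mb = 27.7877 inHg.
Difference: 27.5500 − 27.7877 = -0.24 inHg.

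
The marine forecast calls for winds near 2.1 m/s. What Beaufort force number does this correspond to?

2.1 m/s lies in the Beaufort 2 band (light breeze, 1.6–3.3 m/s).

Beaufort force 2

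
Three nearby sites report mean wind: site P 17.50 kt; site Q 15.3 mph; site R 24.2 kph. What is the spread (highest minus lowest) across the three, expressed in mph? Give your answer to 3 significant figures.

site P: 17.50 kt = 20.1386 mph.
site R: 24.2 km/h = 15.0372 mph.
Spread: 20.1386 − 15.0372 = 5.10 mph.

5.10 mph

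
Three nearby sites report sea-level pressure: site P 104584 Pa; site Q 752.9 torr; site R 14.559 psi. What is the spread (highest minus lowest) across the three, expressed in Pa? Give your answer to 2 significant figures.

4200 Pa

site Q: 752.9 mmHg = 100378.43 Pa.
site R: 14.559 psi = 100380.77 Pa.
Spread: 104584.00 − 100378.43 = 4200 Pa.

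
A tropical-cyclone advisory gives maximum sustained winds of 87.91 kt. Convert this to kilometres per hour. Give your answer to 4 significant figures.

162.8 km/h

1 kt = 1.852 km/h, so 87.91 × 1.852 = 162.8 km/h.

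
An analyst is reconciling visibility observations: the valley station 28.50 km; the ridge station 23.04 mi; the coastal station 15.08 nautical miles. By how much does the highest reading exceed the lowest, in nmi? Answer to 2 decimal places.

4.94 nmi

the valley station: 28.50 km = 15.3888 nmi.
the ridge station: 23.04 SM = 20.0212 nmi.
Spread: 20.0212 − 15.0800 = 4.94 nmi.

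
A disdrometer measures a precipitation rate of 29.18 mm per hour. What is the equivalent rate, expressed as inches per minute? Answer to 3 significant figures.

29.18 mm/hour × 0.0393701 in/mm × 0.0166667 hour/minute = 0.0191 in/minute.

0.0191 in/minute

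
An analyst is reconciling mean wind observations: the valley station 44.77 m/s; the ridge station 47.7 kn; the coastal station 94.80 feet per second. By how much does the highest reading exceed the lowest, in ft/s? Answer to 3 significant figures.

the valley station: 44.77 m/s = 146.883 ft/s.
the ridge station: 47.7 kt = 80.509 ft/s.
Spread: 146.883 − 80.509 = 66.4 ft/s.

66.4 ft/s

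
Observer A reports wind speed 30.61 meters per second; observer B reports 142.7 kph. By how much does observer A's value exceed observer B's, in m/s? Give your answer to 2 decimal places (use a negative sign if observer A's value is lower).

-9.03 m/s

observer B: 142.7 km/h = 39.6389 m/s.
Difference: 30.6100 − 39.6389 = -9.03 m/s.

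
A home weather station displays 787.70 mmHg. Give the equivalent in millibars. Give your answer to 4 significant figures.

1 mmHg = 1.33322 mb, so 787.70 × 1.33322 = 1050 mb.

1050 mb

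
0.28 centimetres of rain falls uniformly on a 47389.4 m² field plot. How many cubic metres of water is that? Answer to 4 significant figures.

132.7 cubic metres

Depth: 0.28 cm × 10 = 2.8 mm.
1 mm over 1 m² is 1 L, so volume = 2.8 × 47389.4 = 132690.32 L = 132.7 m³.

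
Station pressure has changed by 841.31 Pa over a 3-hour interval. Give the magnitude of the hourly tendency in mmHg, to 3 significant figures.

2.10 mmHg per hour

841.31 Pa / 3 h × 0.00750062 mmHg/Pa = 2.10 mmHg/h.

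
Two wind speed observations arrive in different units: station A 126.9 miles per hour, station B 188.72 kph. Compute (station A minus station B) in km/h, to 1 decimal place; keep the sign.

15.5 km/h

station A: 126.9 mph = 204.226 km/h.
Difference: 204.226 − 188.720 = 15.5 km/h.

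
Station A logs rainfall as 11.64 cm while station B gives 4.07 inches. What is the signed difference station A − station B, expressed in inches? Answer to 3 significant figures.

0.513 in

station A: 11.64 cm = 4.58268 in.
Difference: 4.58268 − 4.07000 = 0.513 in.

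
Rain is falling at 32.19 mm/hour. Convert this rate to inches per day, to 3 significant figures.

32.19 mm/hour × 0.0393701 in/mm × 24 hour/day = 30.4 in/day.

30.4 in/day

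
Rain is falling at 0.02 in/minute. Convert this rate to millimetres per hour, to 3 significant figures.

0.02 in/minute × 25.4 mm/in × 60 minute/hour = 30.5 mm/hour.

30.5 mm/hour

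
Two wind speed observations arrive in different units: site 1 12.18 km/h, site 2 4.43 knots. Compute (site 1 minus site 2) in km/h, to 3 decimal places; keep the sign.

3.976 km/h

site 2: 4.43 kt = 8.20436 km/h.
Difference: 12.18000 − 8.20436 = 3.976 km/h.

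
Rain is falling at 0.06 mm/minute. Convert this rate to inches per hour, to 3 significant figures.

0.142 in/hour

0.06 mm/minute × 0.0393701 in/mm × 60 minute/hour = 0.142 in/hour.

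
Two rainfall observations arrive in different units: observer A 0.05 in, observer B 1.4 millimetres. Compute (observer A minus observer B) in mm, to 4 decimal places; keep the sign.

-0.1300 mm

observer A: 0.05 in = 1.270000 mm.
Difference: 1.270000 − 1.400000 = -0.1300 mm.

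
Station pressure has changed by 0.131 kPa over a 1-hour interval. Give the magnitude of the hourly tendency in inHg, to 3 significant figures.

0.131 kPa / 1 h × 0.2953 inHg/kPa = 0.0387 inHg/h.

0.0387 inHg per hour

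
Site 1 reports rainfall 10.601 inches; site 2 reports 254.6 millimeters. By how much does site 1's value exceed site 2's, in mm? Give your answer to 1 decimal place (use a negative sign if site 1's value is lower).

14.7 mm

site 1: 10.601 in = 269.265 mm.
Difference: 269.265 − 254.600 = 14.7 mm.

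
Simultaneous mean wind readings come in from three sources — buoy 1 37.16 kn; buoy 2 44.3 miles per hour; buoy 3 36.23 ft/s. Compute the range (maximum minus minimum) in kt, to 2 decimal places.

buoy 2: 44.3 mph = 38.4956 kt.
buoy 3: 36.23 ft/s = 21.4657 kt.
Spread: 38.4956 − 21.4657 = 17.03 kt.

17.03 kt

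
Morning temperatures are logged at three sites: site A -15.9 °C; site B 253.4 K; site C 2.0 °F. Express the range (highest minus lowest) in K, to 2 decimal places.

site B: 253.4 K = -19.750 °C.
site C: 2.0 °F = -16.667 °C.
Spread: (-15.900) − (-19.750) = 3.850 °C.

3.85 K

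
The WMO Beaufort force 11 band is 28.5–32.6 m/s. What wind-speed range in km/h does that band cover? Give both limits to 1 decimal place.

102.6 to 117.4 km/h

28.5–32.6 m/s × 3.6 = 102.6–117.4 km/h.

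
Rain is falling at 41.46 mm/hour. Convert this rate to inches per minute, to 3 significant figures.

41.46 mm/hour × 0.0393701 in/mm × 0.0166667 hour/minute = 0.0272 in/minute.

0.0272 in/minute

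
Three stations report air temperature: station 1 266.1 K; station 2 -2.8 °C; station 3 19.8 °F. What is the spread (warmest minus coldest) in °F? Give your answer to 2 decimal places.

station 1: 266.1 K = -7.050 °C.
station 3: 19.8 °F = -6.778 °C.
Spread: (-2.800) − (-7.050) = 4.250 °C = 7.65 °F.

7.65 °F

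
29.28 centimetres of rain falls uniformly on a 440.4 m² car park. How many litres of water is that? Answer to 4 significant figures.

128900 litres

Depth: 29.28 cm × 10 = 292.8 mm.
1 mm over 1 m² is 1 L, so volume = 292.8 × 440.4 = 128949.12 L ≈ 128900 L.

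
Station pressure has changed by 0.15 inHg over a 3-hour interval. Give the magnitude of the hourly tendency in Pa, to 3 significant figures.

0.15 inHg / 3 h × 3386.39 Pa/inHg = 169 Pa/h.

169 Pa per hour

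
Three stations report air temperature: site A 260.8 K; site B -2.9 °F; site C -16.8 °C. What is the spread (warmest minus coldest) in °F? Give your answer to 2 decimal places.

12.67 °F

site A: 260.8 K = -12.350 °C.
site B: -2.9 °F = -19.389 °C.
Spread: (-12.350) − (-19.389) = 7.039 °C = 12.67 °F.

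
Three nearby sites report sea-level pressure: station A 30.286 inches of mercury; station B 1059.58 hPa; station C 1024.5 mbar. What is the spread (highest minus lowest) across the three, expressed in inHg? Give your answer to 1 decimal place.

station B: 1059.58 hPa = 31.289 inHg.
station C: 1024.5 mb = 30.253 inHg.
Spread: 31.289 − 30.253 = 1.0 inHg.

1.0 inHg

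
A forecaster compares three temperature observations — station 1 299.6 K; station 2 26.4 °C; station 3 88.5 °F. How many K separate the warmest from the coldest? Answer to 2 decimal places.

4.99 K

station 1: 299.6 K = 26.450 °C.
station 3: 88.5 °F = 31.389 °C.
Spread: 31.389 − 26.400 = 4.989 °C.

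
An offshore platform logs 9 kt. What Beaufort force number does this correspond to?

Beaufort force 3

9 kt lies in the Beaufort 3 band (gentle breeze, 7–10 kt).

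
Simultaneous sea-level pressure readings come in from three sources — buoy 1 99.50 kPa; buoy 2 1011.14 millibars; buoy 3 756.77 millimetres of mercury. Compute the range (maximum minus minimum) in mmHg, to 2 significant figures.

12 mmHg

buoy 1: 99.50 kPa = 746.31 mmHg.
buoy 2: 1011.14 mb = 758.42 mmHg.
Spread: 758.42 − 746.31 = 12 mmHg.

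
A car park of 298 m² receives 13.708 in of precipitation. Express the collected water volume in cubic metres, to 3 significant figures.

Depth: 13.708 in × 25.4 = 348.1832 mm.
1 mm over 1 m² is 1 L, so volume = 348.1832 × 298 = 103758.59 L = 104 m³.

104 cubic metres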